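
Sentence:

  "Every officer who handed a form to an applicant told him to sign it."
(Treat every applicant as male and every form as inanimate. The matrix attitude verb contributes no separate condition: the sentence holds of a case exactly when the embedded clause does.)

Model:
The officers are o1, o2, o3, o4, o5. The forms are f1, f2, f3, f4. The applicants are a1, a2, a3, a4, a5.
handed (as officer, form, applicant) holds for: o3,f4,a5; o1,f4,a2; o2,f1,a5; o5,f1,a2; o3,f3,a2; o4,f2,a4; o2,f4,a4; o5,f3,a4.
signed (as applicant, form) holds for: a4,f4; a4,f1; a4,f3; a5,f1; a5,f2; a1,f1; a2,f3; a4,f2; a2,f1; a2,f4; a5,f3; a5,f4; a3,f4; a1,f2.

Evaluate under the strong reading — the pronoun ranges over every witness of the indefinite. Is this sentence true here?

True

"him" takes "an applicant" as antecedent and "it" takes "a form"; both are donkey pronouns co-varying with the restrictor.
Strong reading: for every (o,f,a) with handed(o,f,a), signed(a,f).
Restrictor triples: (o1,f4,a2)→signed(a2,f4) ✓  (o2,f1,a5)→signed(a5,f1) ✓  (o2,f4,a4)→signed(a4,f4) ✓  (o3,f3,a2)→signed(a2,f3) ✓  (o3,f4,a5)→signed(a5,f4) ✓  (o4,f2,a4)→signed(a4,f2) ✓  (o5,f1,a2)→signed(a2,f1) ✓  (o5,f3,a4)→signed(a4,f3) ✓
Every restrictor triple satisfies the scope.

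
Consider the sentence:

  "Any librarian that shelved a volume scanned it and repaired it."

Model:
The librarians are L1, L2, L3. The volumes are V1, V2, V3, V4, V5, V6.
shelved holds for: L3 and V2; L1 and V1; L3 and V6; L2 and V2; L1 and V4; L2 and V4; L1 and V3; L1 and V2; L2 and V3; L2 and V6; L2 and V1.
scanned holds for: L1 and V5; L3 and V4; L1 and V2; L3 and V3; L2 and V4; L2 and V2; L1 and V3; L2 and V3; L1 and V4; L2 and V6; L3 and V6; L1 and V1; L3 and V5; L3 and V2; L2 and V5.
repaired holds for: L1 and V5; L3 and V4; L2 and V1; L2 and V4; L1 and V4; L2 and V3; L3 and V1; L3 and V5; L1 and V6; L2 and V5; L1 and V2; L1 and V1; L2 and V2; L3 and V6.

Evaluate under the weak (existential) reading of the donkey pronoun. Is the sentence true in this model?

True

"it" takes "a volume" as antecedent — a donkey pronoun bound across the clause boundary.
Weak reading: every librarian l with some shelved-volume has at least one shelved-volume v such that scanned(l,v) ∧ repaired(l,v).
Per librarian: L1:✓  L2:✓  L3:✓
Every librarian in the restrictor has a witness.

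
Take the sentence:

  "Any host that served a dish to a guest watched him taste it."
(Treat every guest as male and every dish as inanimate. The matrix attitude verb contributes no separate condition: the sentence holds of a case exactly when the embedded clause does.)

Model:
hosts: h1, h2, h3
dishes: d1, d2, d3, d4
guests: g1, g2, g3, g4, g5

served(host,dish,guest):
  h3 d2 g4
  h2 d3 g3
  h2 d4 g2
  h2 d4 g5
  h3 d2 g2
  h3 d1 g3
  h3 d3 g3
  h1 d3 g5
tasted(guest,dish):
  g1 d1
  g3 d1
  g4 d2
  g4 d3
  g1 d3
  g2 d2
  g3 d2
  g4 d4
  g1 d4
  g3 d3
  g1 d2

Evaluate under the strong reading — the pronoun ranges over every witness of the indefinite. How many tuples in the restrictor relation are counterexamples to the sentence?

"him" takes "a guest" as antecedent and "it" takes "a dish"; both are donkey pronouns co-varying with the restrictor.
Strong reading: for every (h,d,g) with served(h,d,g), tasted(g,d).
Restrictor triples: (h1,d3,g5)→tasted(g5,d3) ✗  (h2,d3,g3)→tasted(g3,d3) ✓  (h2,d4,g2)→tasted(g2,d4) ✗  (h2,d4,g5)→tasted(g5,d4) ✗  (h3,d1,g3)→tasted(g3,d1) ✓  (h3,d2,g2)→tasted(g2,d2) ✓  (h3,d2,g4)→tasted(g4,d2) ✓  (h3,d3,g3)→tasted(g3,d3) ✓
Counterexamples (restrictor triples failing the scope): 3.

3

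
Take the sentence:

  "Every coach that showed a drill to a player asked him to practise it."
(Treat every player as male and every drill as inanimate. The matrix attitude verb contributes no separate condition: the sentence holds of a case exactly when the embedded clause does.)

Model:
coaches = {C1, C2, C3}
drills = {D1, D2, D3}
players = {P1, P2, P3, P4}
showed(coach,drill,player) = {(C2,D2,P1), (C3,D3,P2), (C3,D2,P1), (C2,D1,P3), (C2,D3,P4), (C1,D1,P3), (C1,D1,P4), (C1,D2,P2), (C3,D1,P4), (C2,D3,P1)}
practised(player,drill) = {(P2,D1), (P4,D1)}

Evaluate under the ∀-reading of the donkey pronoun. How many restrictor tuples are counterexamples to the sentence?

8

"him" takes "a player" as antecedent and "it" takes "a drill"; both are donkey pronouns co-varying with the restrictor.
Strong reading: for every (c,d,p) with showed(c,d,p), practised(p,d).
Restrictor triples: (C1,D1,P3)→practised(P3,D1) ✗  (C1,D1,P4)→practised(P4,D1) ✓  (C1,D2,P2)→practised(P2,D2) ✗  (C2,D1,P3)→practised(P3,D1) ✗  (C2,D2,P1)→practised(P1,D2) ✗  (C2,D3,P1)→practised(P1,D3) ✗  (C2,D3,P4)→practised(P4,D3) ✗  (C3,D1,P4)→practised(P4,D1) ✓  (C3,D2,P1)→practised(P1,D2) ✗  (C3,D3,P2)→practised(P2,D3) ✗
Counterexamples (restrictor triples failing the scope): 8.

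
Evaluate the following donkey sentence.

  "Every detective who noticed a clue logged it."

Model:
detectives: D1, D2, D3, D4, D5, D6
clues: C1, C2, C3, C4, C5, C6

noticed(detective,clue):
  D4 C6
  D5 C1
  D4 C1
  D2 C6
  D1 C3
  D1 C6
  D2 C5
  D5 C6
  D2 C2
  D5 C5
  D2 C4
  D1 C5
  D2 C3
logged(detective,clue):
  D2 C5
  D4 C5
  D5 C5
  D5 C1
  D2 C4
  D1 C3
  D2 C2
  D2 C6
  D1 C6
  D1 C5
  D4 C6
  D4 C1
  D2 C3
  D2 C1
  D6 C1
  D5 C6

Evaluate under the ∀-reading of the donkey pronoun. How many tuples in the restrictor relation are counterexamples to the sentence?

0

"it" takes "a clue" as antecedent — a donkey pronoun bound across the clause boundary.
Strong reading: for every (d,c) with noticed(d,c), logged(d,c).
Restrictor pairs: (D1,C3) ✓  (D1,C5) ✓  (D1,C6) ✓  (D2,C2) ✓  (D2,C3) ✓  (D2,C4) ✓  (D2,C5) ✓  (D2,C6) ✓  (D4,C1) ✓  (D4,C6) ✓  (D5,C1) ✓  (D5,C5) ✓  (D5,C6) ✓
Counterexamples (restrictor pairs failing the scope): 0.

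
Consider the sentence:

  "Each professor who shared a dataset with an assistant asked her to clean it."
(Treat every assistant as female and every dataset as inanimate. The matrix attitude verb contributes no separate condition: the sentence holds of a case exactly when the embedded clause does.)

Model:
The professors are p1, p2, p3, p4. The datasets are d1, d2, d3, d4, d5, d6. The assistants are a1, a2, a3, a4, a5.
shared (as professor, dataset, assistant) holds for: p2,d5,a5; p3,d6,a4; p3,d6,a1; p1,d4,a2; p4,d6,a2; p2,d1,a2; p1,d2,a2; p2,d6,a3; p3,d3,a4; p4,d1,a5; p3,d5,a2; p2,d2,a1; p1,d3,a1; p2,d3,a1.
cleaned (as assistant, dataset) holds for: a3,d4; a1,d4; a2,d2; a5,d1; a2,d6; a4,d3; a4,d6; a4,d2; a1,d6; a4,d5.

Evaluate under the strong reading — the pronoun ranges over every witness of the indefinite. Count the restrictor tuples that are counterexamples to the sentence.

8

"her" takes "an assistant" as antecedent and "it" takes "a dataset"; both are donkey pronouns co-varying with the restrictor.
Strong reading: for every (p,d,a) with shared(p,d,a), cleaned(a,d).
Restrictor triples: (p1,d2,a2)→cleaned(a2,d2) ✓  (p1,d3,a1)→cleaned(a1,d3) ✗  (p1,d4,a2)→cleaned(a2,d4) ✗  (p2,d1,a2)→cleaned(a2,d1) ✗  (p2,d2,a1)→cleaned(a1,d2) ✗  (p2,d3,a1)→cleaned(a1,d3) ✗  (p2,d5,a5)→cleaned(a5,d5) ✗  (p2,d6,a3)→cleaned(a3,d6) ✗  (p3,d3,a4)→cleaned(a4,d3) ✓  (p3,d5,a2)→cleaned(a2,d5) ✗  (p3,d6,a1)→cleaned(a1,d6) ✓  (p3,d6,a4)→cleaned(a4,d6) ✓  (p4,d1,a5)→cleaned(a5,d1) ✓  (p4,d6,a2)→cleaned(a2,d6) ✓
Counterexamples (restrictor triples failing the scope): 8.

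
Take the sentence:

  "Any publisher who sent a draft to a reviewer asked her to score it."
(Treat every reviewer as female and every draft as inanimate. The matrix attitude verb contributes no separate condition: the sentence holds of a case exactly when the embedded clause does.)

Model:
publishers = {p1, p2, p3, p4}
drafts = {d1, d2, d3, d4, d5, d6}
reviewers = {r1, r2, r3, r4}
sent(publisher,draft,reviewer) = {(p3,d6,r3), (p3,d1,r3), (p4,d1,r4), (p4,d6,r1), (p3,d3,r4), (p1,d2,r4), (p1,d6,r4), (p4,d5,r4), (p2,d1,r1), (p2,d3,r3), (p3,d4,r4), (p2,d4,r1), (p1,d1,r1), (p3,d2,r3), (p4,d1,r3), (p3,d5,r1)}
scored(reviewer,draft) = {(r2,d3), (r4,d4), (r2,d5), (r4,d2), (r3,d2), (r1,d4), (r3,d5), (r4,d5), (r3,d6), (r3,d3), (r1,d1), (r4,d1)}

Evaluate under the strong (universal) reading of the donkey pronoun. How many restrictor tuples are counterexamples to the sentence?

6

"her" takes "a reviewer" as antecedent and "it" takes "a draft"; both are donkey pronouns co-varying with the restrictor.
Strong reading: for every (p,d,r) with sent(p,d,r), scored(r,d).
Restrictor triples: (p1,d1,r1)→scored(r1,d1) ✓  (p1,d2,r4)→scored(r4,d2) ✓  (p1,d6,r4)→scored(r4,d6) ✗  (p2,d1,r1)→scored(r1,d1) ✓  (p2,d3,r3)→scored(r3,d3) ✓  (p2,d4,r1)→scored(r1,d4) ✓  (p3,d1,r3)→scored(r3,d1) ✗  (p3,d2,r3)→scored(r3,d2) ✓  (p3,d3,r4)→scored(r4,d3) ✗  (p3,d4,r4)→scored(r4,d4) ✓  (p3,d5,r1)→scored(r1,d5) ✗  (p3,d6,r3)→scored(r3,d6) ✓  (p4,d1,r3)→scored(r3,d1) ✗  (p4,d1,r4)→scored(r4,d1) ✓  (p4,d5,r4)→scored(r4,d5) ✓  (p4,d6,r1)→scored(r1,d6) ✗
Counterexamples (restrictor triples failing the scope): 6.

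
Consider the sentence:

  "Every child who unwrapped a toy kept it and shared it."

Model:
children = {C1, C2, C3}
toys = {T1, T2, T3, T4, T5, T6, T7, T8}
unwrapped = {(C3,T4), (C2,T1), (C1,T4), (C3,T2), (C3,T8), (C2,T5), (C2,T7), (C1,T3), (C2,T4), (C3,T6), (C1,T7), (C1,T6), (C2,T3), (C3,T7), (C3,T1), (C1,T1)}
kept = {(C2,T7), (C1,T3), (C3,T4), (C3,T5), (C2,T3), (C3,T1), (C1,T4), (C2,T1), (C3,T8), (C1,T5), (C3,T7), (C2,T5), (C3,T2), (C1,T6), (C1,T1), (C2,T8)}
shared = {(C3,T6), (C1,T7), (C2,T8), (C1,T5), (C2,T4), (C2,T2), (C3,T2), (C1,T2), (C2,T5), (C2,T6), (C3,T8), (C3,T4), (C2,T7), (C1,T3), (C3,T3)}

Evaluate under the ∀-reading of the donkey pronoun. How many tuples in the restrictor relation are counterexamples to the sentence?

"it" takes "a toy" as antecedent — a donkey pronoun bound across the clause boundary.
Strong reading: for every (c,t) with unwrapped(c,t), kept(c,t) ∧ shared(c,t).
Restrictor pairs: (C1,T1) ✗  (C1,T3) ✓  (C1,T4) ✗  (C1,T6) ✗  (C1,T7) ✗  (C2,T1) ✗  (C2,T3) ✗  (C2,T4) ✗  (C2,T5) ✓  (C2,T7) ✓  (C3,T1) ✗  (C3,T2) ✓  (C3,T4) ✓  (C3,T6) ✗  (C3,T7) ✗  (C3,T8) ✓
Counterexamples (restrictor pairs failing the scope): 10.

10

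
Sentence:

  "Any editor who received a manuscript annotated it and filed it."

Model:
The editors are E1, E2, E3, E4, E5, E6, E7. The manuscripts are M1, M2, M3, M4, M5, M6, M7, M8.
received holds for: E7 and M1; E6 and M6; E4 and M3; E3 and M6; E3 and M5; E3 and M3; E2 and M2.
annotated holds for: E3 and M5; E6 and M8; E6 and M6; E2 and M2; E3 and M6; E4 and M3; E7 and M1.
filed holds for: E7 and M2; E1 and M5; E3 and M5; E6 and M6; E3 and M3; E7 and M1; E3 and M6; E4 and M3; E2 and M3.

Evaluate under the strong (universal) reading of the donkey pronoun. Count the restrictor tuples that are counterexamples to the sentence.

"it" takes "a manuscript" as antecedent — a donkey pronoun bound across the clause boundary.
Strong reading: for every (e,m) with received(e,m), annotated(e,m) ∧ filed(e,m).
Restrictor pairs: (E2,M2) ✗  (E3,M3) ✗  (E3,M5) ✓  (E3,M6) ✓  (E4,M3) ✓  (E6,M6) ✓  (E7,M1) ✓
Counterexamples (restrictor pairs failing the scope): 2.

2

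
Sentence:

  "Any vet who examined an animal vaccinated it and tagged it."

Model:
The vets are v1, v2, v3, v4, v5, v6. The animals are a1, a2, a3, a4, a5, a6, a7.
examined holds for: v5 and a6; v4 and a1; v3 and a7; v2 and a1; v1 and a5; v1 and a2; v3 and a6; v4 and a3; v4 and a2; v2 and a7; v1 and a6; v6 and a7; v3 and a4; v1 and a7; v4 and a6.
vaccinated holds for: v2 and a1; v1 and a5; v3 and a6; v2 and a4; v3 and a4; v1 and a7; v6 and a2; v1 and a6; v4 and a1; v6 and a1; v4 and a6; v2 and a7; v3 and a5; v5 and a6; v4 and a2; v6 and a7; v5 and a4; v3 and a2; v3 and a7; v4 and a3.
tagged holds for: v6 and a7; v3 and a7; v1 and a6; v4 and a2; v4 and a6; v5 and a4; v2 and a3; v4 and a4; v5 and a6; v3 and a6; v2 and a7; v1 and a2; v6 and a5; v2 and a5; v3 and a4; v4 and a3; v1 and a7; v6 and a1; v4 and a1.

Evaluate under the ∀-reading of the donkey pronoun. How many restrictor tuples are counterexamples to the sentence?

3

"it" takes "an animal" as antecedent — a donkey pronoun bound across the clause boundary.
Strong reading: for every (v,a) with examined(v,a), vaccinated(v,a) ∧ tagged(v,a).
Restrictor pairs: (v1,a2) ✗  (v1,a5) ✗  (v1,a6) ✓  (v1,a7) ✓  (v2,a1) ✗  (v2,a7) ✓  (v3,a4) ✓  (v3,a6) ✓  (v3,a7) ✓  (v4,a1) ✓  (v4,a2) ✓  (v4,a3) ✓  (v4,a6) ✓  (v5,a6) ✓  (v6,a7) ✓
Counterexamples (restrictor pairs failing the scope): 3.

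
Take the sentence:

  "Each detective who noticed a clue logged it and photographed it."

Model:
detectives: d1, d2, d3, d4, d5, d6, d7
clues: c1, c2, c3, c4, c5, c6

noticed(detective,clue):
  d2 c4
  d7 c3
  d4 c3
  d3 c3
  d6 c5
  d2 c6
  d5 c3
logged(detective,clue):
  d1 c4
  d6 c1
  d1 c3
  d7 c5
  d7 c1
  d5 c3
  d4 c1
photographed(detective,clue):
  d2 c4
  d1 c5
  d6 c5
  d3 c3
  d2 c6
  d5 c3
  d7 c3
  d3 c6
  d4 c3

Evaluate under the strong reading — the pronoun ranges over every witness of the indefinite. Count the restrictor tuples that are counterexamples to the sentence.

"it" takes "a clue" as antecedent — a donkey pronoun bound across the clause boundary.
Strong reading: for every (d,c) with noticed(d,c), logged(d,c) ∧ photographed(d,c).
Restrictor pairs: (d2,c4) ✗  (d2,c6) ✗  (d3,c3) ✗  (d4,c3) ✗  (d5,c3) ✓  (d6,c5) ✗  (d7,c3) ✗
Counterexamples (restrictor pairs failing the scope): 6.

6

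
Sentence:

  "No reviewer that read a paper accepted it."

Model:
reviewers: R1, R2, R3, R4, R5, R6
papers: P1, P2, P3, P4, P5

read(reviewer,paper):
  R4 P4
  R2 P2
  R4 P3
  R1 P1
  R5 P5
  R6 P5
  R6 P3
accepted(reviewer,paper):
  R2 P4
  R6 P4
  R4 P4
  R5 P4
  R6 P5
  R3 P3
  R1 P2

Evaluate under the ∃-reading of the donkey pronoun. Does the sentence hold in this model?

"it" takes "a paper" as antecedent — a donkey pronoun bound across the clause boundary.
Truth condition: for no (r,p) with read(r,p) does accepted(r,p) hold.
Restrictor pairs — does the scope hold? (R1,P1):fails  (R2,P2):fails  (R4,P3):fails  (R4,P4):holds  (R5,P5):fails  (R6,P3):fails  (R6,P5):holds
Scope holds for 2 pair(s), so the sentence is false.

False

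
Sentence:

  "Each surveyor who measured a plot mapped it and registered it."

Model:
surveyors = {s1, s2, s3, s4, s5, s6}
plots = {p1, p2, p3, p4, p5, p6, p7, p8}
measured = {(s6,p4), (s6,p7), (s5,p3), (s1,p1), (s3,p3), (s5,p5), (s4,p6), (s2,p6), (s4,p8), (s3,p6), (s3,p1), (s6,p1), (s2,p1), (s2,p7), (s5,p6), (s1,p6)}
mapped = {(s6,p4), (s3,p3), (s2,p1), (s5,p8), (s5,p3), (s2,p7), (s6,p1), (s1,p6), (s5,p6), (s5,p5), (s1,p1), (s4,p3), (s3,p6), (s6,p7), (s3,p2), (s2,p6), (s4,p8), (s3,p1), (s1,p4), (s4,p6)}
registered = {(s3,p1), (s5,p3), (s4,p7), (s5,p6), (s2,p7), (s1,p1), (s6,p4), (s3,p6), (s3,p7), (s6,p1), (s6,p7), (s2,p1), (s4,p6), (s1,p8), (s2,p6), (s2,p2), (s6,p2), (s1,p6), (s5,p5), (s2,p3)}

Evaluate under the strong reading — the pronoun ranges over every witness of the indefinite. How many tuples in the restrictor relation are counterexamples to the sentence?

"it" takes "a plot" as antecedent — a donkey pronoun bound across the clause boundary.
Strong reading: for every (s,p) with measured(s,p), mapped(s,p) ∧ registered(s,p).
Restrictor pairs: (s1,p1) ✓  (s1,p6) ✓  (s2,p1) ✓  (s2,p6) ✓  (s2,p7) ✓  (s3,p1) ✓  (s3,p3) ✗  (s3,p6) ✓  (s4,p6) ✓  (s4,p8) ✗  (s5,p3) ✓  (s5,p5) ✓  (s5,p6) ✓  (s6,p1) ✓  (s6,p4) ✓  (s6,p7) ✓
Counterexamples (restrictor pairs failing the scope): 2.

2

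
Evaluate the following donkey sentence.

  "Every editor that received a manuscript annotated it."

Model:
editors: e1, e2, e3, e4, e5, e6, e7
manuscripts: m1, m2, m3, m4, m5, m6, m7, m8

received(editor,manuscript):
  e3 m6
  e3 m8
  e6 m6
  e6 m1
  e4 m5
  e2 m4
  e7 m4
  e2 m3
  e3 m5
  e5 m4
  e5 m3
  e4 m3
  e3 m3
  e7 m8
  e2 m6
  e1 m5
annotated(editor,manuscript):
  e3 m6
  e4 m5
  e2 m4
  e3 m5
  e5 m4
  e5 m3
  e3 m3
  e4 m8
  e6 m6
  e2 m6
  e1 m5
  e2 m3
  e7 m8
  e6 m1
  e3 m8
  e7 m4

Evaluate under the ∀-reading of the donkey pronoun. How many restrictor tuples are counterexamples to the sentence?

"it" takes "a manuscript" as antecedent — a donkey pronoun bound across the clause boundary.
Strong reading: for every (e,m) with received(e,m), annotated(e,m).
Restrictor pairs: (e1,m5) ✓  (e2,m3) ✓  (e2,m4) ✓  (e2,m6) ✓  (e3,m3) ✓  (e3,m5) ✓  (e3,m6) ✓  (e3,m8) ✓  (e4,m3) ✗  (e4,m5) ✓  (e5,m3) ✓  (e5,m4) ✓  (e6,m1) ✓  (e6,m6) ✓  (e7,m4) ✓  (e7,m8) ✓
Counterexamples (restrictor pairs failing the scope): 1.

1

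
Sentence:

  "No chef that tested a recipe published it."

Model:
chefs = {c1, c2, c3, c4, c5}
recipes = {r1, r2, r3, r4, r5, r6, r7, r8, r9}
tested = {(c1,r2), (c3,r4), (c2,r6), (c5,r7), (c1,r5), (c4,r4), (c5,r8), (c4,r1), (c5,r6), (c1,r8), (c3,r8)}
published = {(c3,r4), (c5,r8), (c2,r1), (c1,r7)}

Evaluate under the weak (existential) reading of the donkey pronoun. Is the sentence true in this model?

"it" takes "a recipe" as antecedent — a donkey pronoun bound across the clause boundary.
Truth condition: for no (c,r) with tested(c,r) does published(c,r) hold.
Restrictor pairs — does the scope hold? (c1,r2):fails  (c1,r5):fails  (c1,r8):fails  (c2,r6):fails  (c3,r4):holds  (c3,r8):fails  (c4,r1):fails  (c4,r4):fails  (c5,r6):fails  (c5,r7):fails  (c5,r8):holds
Scope holds for 2 pair(s), so the sentence is false.

False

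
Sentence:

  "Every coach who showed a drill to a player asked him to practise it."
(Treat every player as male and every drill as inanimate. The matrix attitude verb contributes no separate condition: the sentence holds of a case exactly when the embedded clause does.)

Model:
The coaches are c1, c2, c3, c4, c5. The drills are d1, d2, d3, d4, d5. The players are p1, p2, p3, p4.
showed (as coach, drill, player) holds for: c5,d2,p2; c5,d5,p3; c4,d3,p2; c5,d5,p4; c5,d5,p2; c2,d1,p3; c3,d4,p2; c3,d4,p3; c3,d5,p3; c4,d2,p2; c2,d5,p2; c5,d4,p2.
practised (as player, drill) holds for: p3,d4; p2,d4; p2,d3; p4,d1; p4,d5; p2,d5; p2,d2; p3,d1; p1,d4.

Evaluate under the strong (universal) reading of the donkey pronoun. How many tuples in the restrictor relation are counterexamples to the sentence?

2

"him" takes "a player" as antecedent and "it" takes "a drill"; both are donkey pronouns co-varying with the restrictor.
Strong reading: for every (c,d,p) with showed(c,d,p), practised(p,d).
Restrictor triples: (c2,d1,p3)→practised(p3,d1) ✓  (c2,d5,p2)→practised(p2,d5) ✓  (c3,d4,p2)→practised(p2,d4) ✓  (c3,d4,p3)→practised(p3,d4) ✓  (c3,d5,p3)→practised(p3,d5) ✗  (c4,d2,p2)→practised(p2,d2) ✓  (c4,d3,p2)→practised(p2,d3) ✓  (c5,d2,p2)→practised(p2,d2) ✓  (c5,d4,p2)→practised(p2,d4) ✓  (c5,d5,p2)→practised(p2,d5) ✓  (c5,d5,p3)→practised(p3,d5) ✗  (c5,d5,p4)→practised(p4,d5) ✓
Counterexamples (restrictor triples failing the scope): 2.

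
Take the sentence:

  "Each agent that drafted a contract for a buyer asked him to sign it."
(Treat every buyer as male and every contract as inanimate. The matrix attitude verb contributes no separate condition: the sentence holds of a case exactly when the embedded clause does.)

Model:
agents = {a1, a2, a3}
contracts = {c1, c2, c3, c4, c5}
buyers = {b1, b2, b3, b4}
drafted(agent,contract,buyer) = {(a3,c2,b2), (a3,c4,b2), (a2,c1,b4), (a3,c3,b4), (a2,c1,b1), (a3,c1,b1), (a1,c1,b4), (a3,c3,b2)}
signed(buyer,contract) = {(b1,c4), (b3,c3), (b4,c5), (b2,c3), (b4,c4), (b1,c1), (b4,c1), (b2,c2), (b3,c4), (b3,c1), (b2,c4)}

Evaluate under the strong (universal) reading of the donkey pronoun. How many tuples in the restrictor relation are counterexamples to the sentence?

1

"him" takes "a buyer" as antecedent and "it" takes "a contract"; both are donkey pronouns co-varying with the restrictor.
Strong reading: for every (a,c,b) with drafted(a,c,b), signed(b,c).
Restrictor triples: (a1,c1,b4)→signed(b4,c1) ✓  (a2,c1,b1)→signed(b1,c1) ✓  (a2,c1,b4)→signed(b4,c1) ✓  (a3,c1,b1)→signed(b1,c1) ✓  (a3,c2,b2)→signed(b2,c2) ✓  (a3,c3,b2)→signed(b2,c3) ✓  (a3,c3,b4)→signed(b4,c3) ✗  (a3,c4,b2)→signed(b2,c4) ✓
Counterexamples (restrictor triples failing the scope): 1.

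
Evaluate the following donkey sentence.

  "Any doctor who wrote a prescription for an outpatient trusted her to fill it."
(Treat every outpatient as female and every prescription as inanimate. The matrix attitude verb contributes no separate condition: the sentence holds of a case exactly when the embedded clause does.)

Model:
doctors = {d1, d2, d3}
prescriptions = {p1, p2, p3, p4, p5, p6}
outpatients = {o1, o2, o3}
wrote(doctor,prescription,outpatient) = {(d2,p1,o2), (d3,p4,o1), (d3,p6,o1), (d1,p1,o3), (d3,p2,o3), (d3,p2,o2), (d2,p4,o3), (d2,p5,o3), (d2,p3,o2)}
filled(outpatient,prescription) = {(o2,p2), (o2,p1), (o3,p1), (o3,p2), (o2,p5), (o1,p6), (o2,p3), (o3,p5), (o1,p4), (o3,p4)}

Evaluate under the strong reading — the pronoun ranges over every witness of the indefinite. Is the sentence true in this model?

True

"her" takes "an outpatient" as antecedent and "it" takes "a prescription"; both are donkey pronouns co-varying with the restrictor.
Strong reading: for every (d,p,o) with wrote(d,p,o), filled(o,p).
Restrictor triples: (d1,p1,o3)→filled(o3,p1) ✓  (d2,p1,o2)→filled(o2,p1) ✓  (d2,p3,o2)→filled(o2,p3) ✓  (d2,p4,o3)→filled(o3,p4) ✓  (d2,p5,o3)→filled(o3,p5) ✓  (d3,p2,o2)→filled(o2,p2) ✓  (d3,p2,o3)→filled(o3,p2) ✓  (d3,p4,o1)→filled(o1,p4) ✓  (d3,p6,o1)→filled(o1,p6) ✓
Every restrictor triple satisfies the scope.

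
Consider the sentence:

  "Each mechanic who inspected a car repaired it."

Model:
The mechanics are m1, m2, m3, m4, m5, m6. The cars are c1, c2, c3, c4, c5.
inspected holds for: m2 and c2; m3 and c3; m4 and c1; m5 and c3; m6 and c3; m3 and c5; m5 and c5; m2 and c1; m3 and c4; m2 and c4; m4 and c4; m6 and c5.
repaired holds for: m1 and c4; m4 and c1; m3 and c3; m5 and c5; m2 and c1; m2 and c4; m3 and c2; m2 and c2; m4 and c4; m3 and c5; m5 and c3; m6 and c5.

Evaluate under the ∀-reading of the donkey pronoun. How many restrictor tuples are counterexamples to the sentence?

"it" takes "a car" as antecedent — a donkey pronoun bound across the clause boundary.
Strong reading: for every (m,c) with inspected(m,c), repaired(m,c).
Restrictor pairs: (m2,c1) ✓  (m2,c2) ✓  (m2,c4) ✓  (m3,c3) ✓  (m3,c4) ✗  (m3,c5) ✓  (m4,c1) ✓  (m4,c4) ✓  (m5,c3) ✓  (m5,c5) ✓  (m6,c3) ✗  (m6,c5) ✓
Counterexamples (restrictor pairs failing the scope): 2.

2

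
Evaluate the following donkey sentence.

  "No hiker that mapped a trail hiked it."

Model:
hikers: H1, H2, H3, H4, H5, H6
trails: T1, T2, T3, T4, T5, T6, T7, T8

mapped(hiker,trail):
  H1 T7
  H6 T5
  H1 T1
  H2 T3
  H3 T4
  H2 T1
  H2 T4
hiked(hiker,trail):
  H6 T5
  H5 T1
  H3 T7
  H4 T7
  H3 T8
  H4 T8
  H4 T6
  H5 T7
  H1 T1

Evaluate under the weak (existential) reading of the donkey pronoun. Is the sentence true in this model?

"it" takes "a trail" as antecedent — a donkey pronoun bound across the clause boundary.
Truth condition: for no (h,t) with mapped(h,t) does hiked(h,t) hold.
Restrictor pairs — does the scope hold? (H1,T1):holds  (H1,T7):fails  (H2,T1):fails  (H2,T3):fails  (H2,T4):fails  (H3,T4):fails  (H6,T5):holds
Scope holds for 2 pair(s), so the sentence is false.

False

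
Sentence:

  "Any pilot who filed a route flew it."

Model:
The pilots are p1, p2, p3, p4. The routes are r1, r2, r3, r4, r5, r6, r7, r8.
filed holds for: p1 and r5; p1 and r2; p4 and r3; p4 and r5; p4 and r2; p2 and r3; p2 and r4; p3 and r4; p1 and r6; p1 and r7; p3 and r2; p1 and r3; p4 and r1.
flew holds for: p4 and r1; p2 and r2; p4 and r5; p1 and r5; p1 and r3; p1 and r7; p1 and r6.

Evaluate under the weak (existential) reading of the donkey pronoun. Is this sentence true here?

"it" takes "a route" as antecedent — a donkey pronoun bound across the clause boundary.
Weak reading: every pilot p with some filed-route has at least one filed-route r such that flew(p,r).
Per pilot: p1:✓  p2:✗  p3:✗  p4:✓
p2 has no witness among its filed-routes.

False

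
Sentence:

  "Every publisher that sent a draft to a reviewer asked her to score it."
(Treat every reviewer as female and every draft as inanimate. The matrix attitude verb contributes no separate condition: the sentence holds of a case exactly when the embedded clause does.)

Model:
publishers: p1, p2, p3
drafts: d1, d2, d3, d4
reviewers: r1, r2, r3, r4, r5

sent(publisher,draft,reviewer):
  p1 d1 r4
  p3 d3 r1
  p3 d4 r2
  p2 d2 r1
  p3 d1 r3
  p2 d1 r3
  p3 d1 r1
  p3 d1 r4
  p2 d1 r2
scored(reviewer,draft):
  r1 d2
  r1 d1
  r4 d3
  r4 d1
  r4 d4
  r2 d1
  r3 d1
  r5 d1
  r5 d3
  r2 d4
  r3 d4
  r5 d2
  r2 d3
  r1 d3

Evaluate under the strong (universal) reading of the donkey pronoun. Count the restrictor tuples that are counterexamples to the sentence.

"her" takes "a reviewer" as antecedent and "it" takes "a draft"; both are donkey pronouns co-varying with the restrictor.
Strong reading: for every (p,d,r) with sent(p,d,r), scored(r,d).
Restrictor triples: (p1,d1,r4)→scored(r4,d1) ✓  (p2,d1,r2)→scored(r2,d1) ✓  (p2,d1,r3)→scored(r3,d1) ✓  (p2,d2,r1)→scored(r1,d2) ✓  (p3,d1,r1)→scored(r1,d1) ✓  (p3,d1,r3)→scored(r3,d1) ✓  (p3,d1,r4)→scored(r4,d1) ✓  (p3,d3,r1)→scored(r1,d3) ✓  (p3,d4,r2)→scored(r2,d4) ✓
Counterexamples (restrictor triples failing the scope): 0.

0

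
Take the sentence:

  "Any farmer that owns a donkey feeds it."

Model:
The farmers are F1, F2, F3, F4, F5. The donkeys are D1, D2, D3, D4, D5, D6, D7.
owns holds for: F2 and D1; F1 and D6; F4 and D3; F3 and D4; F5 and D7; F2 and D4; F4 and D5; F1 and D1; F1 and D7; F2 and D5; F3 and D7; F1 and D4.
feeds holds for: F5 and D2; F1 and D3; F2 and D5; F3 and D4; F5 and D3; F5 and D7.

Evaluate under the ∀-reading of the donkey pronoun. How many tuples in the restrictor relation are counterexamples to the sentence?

"it" takes "a donkey" as antecedent — a donkey pronoun bound across the clause boundary.
Strong reading: for every (f,d) with owns(f,d), feeds(f,d).
Restrictor pairs: (F1,D1) ✗  (F1,D4) ✗  (F1,D6) ✗  (F1,D7) ✗  (F2,D1) ✗  (F2,D4) ✗  (F2,D5) ✓  (F3,D4) ✓  (F3,D7) ✗  (F4,D3) ✗  (F4,D5) ✗  (F5,D7) ✓
Counterexamples (restrictor pairs failing the scope): 9.

9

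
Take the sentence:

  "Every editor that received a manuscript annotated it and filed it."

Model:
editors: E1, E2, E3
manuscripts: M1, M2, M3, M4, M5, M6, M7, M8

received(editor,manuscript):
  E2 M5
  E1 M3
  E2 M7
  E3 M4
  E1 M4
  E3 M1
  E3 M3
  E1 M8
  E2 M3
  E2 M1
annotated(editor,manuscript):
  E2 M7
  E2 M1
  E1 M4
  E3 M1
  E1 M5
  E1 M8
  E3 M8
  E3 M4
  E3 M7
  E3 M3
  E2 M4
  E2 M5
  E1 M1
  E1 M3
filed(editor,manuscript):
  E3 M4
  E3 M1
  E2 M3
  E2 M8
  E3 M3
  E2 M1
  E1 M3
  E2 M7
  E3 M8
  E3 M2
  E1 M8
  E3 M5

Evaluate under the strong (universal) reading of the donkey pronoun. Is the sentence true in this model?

"it" takes "a manuscript" as antecedent — a donkey pronoun bound across the clause boundary.
Strong reading: for every (e,m) with received(e,m), annotated(e,m) ∧ filed(e,m).
Restrictor pairs: (E1,M3) ✓  (E1,M4) ✗  (E1,M8) ✓  (E2,M1) ✓  (E2,M3) ✗  (E2,M5) ✗  (E2,M7) ✓  (E3,M1) ✓  (E3,M3) ✓  (E3,M4) ✓
Counterexample: (E1,M4) is in received but fails the scope.

False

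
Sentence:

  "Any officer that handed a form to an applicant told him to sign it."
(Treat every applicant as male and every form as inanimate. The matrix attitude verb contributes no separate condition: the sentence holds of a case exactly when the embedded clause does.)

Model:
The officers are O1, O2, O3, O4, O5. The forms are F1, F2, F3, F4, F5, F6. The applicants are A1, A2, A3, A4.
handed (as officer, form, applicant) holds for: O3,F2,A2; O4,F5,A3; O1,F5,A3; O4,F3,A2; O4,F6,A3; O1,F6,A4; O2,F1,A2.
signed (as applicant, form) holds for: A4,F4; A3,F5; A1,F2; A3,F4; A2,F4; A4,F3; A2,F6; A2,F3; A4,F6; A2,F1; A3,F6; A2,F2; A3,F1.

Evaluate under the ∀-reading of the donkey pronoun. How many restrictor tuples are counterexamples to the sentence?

0

"him" takes "an applicant" as antecedent and "it" takes "a form"; both are donkey pronouns co-varying with the restrictor.
Strong reading: for every (o,f,a) with handed(o,f,a), signed(a,f).
Restrictor triples: (O1,F5,A3)→signed(A3,F5) ✓  (O1,F6,A4)→signed(A4,F6) ✓  (O2,F1,A2)→signed(A2,F1) ✓  (O3,F2,A2)→signed(A2,F2) ✓  (O4,F3,A2)→signed(A2,F3) ✓  (O4,F5,A3)→signed(A3,F5) ✓  (O4,F6,A3)→signed(A3,F6) ✓
Counterexamples (restrictor triples failing the scope): 0.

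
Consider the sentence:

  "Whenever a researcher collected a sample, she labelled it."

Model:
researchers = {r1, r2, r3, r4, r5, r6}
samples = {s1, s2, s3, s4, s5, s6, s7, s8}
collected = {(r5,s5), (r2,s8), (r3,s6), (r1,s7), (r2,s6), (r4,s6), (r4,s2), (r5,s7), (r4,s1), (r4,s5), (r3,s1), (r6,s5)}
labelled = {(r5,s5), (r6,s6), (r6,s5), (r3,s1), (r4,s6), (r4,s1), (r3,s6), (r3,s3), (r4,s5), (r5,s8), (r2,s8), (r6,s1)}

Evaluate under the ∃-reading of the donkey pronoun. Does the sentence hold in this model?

"it" takes "a sample" as antecedent — a donkey pronoun bound across the clause boundary.
Weak reading: every researcher r with some collected-sample has at least one collected-sample s such that labelled(r,s).
Per researcher: r1:✗  r2:✓  r3:✓  r4:✓  r5:✓  r6:✓
r1 has no witness among its collected-samples.

False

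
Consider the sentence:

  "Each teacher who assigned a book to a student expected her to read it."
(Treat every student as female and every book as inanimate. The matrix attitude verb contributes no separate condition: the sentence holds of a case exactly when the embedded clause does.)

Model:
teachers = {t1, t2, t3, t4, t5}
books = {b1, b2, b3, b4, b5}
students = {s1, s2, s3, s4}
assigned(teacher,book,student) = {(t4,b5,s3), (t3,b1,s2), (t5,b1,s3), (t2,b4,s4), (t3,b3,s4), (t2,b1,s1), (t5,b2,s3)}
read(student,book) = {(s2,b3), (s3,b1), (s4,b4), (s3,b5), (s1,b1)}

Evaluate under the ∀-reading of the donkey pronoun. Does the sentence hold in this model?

False

"her" takes "a student" as antecedent and "it" takes "a book"; both are donkey pronouns co-varying with the restrictor.
Strong reading: for every (t,b,s) with assigned(t,b,s), read(s,b).
Restrictor triples: (t2,b1,s1)→read(s1,b1) ✓  (t2,b4,s4)→read(s4,b4) ✓  (t3,b1,s2)→read(s2,b1) ✗  (t3,b3,s4)→read(s4,b3) ✗  (t4,b5,s3)→read(s3,b5) ✓  (t5,b1,s3)→read(s3,b1) ✓  (t5,b2,s3)→read(s3,b2) ✗
Counterexample: (t3,b1,s2) — read(s2,b1) does not hold.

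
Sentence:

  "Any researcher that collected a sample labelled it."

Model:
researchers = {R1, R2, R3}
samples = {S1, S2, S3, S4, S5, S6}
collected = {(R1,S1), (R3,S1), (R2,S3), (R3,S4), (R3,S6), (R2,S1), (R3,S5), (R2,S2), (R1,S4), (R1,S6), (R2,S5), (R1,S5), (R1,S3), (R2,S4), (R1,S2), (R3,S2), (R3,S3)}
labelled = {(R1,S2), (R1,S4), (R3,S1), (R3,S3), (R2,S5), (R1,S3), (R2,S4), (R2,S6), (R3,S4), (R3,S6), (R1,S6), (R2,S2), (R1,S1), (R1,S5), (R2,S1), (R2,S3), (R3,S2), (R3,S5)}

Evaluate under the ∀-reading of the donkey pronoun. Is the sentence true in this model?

"it" takes "a sample" as antecedent — a donkey pronoun bound across the clause boundary.
Strong reading: for every (r,s) with collected(r,s), labelled(r,s).
Restrictor pairs: (R1,S1) ✓  (R1,S2) ✓  (R1,S3) ✓  (R1,S4) ✓  (R1,S5) ✓  (R1,S6) ✓  (R2,S1) ✓  (R2,S2) ✓  (R2,S3) ✓  (R2,S4) ✓  (R2,S5) ✓  (R3,S1) ✓  (R3,S2) ✓  (R3,S3) ✓  (R3,S4) ✓  (R3,S5) ✓  (R3,S6) ✓
Every restrictor pair satisfies the scope.

True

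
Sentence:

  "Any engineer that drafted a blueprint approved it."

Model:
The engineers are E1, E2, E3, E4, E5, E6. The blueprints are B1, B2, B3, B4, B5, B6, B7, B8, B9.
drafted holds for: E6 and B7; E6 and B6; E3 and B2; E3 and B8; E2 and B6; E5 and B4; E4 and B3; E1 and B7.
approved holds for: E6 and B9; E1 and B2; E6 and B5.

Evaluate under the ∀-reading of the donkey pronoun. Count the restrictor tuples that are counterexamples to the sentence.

"it" takes "a blueprint" as antecedent — a donkey pronoun bound across the clause boundary.
Strong reading: for every (e,b) with drafted(e,b), approved(e,b).
Restrictor pairs: (E1,B7) ✗  (E2,B6) ✗  (E3,B2) ✗  (E3,B8) ✗  (E4,B3) ✗  (E5,B4) ✗  (E6,B6) ✗  (E6,B7) ✗
Counterexamples (restrictor pairs failing the scope): 8.

8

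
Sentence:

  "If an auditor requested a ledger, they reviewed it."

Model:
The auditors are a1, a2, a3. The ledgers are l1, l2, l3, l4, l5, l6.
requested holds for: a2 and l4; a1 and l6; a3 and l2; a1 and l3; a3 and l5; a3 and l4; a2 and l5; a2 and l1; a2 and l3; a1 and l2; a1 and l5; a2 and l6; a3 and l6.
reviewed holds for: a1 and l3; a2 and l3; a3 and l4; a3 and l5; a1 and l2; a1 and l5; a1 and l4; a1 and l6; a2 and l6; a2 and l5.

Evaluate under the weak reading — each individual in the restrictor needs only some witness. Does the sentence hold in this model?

True

"it" takes "a ledger" as antecedent — a donkey pronoun bound across the clause boundary.
Weak reading: every auditor a with some requested-ledger has at least one requested-ledger l such that reviewed(a,l).
Per auditor: a1:✓  a2:✓  a3:✓
Every auditor in the restrictor has a witness.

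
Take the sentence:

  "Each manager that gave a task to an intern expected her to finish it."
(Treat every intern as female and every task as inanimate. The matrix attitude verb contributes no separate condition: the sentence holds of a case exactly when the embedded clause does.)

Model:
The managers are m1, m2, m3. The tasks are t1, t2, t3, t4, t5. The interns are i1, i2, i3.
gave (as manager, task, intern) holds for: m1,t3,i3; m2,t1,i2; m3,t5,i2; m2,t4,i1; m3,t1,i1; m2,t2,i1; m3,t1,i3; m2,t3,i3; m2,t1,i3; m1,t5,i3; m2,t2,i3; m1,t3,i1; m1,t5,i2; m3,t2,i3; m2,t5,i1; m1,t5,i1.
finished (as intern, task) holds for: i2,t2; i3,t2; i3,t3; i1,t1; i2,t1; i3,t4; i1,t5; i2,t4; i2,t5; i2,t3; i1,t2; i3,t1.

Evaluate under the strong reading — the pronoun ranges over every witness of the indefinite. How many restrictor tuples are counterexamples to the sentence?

"her" takes "an intern" as antecedent and "it" takes "a task"; both are donkey pronouns co-varying with the restrictor.
Strong reading: for every (m,t,i) with gave(m,t,i), finished(i,t).
Restrictor triples: (m1,t3,i1)→finished(i1,t3) ✗  (m1,t3,i3)→finished(i3,t3) ✓  (m1,t5,i1)→finished(i1,t5) ✓  (m1,t5,i2)→finished(i2,t5) ✓  (m1,t5,i3)→finished(i3,t5) ✗  (m2,t1,i2)→finished(i2,t1) ✓  (m2,t1,i3)→finished(i3,t1) ✓  (m2,t2,i1)→finished(i1,t2) ✓  (m2,t2,i3)→finished(i3,t2) ✓  (m2,t3,i3)→finished(i3,t3) ✓  (m2,t4,i1)→finished(i1,t4) ✗  (m2,t5,i1)→finished(i1,t5) ✓  (m3,t1,i1)→finished(i1,t1) ✓  (m3,t1,i3)→finished(i3,t1) ✓  (m3,t2,i3)→finished(i3,t2) ✓  (m3,t5,i2)→finished(i2,t5) ✓
Counterexamples (restrictor triples failing the scope): 3.

3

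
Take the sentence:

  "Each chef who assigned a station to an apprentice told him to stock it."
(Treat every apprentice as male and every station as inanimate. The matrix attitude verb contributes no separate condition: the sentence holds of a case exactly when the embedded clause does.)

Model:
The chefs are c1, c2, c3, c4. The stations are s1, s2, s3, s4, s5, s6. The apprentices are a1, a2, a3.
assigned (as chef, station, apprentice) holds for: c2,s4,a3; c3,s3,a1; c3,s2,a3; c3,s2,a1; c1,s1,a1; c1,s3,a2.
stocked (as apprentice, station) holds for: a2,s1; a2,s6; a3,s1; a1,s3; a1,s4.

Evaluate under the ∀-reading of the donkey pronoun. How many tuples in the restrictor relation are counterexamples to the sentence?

"him" takes "an apprentice" as antecedent and "it" takes "a station"; both are donkey pronouns co-varying with the restrictor.
Strong reading: for every (c,s,a) with assigned(c,s,a), stocked(a,s).
Restrictor triples: (c1,s1,a1)→stocked(a1,s1) ✗  (c1,s3,a2)→stocked(a2,s3) ✗  (c2,s4,a3)→stocked(a3,s4) ✗  (c3,s2,a1)→stocked(a1,s2) ✗  (c3,s2,a3)→stocked(a3,s2) ✗  (c3,s3,a1)→stocked(a1,s3) ✓
Counterexamples (restrictor triples failing the scope): 5.

5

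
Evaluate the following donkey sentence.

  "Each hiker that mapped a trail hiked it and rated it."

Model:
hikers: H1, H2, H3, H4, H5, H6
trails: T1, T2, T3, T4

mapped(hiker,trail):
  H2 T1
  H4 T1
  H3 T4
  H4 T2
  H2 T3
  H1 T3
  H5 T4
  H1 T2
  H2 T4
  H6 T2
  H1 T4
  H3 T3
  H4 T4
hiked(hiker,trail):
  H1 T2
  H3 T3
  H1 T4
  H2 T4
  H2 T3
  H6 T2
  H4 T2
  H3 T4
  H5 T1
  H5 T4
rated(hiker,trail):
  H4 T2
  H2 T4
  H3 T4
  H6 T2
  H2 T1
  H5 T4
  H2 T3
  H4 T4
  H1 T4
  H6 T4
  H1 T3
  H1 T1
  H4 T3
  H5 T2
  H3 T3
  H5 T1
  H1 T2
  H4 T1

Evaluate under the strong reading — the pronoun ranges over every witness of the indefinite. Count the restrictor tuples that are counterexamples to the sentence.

"it" takes "a trail" as antecedent — a donkey pronoun bound across the clause boundary.
Strong reading: for every (h,t) with mapped(h,t), hiked(h,t) ∧ rated(h,t).
Restrictor pairs: (H1,T2) ✓  (H1,T3) ✗  (H1,T4) ✓  (H2,T1) ✗  (H2,T3) ✓  (H2,T4) ✓  (H3,T3) ✓  (H3,T4) ✓  (H4,T1) ✗  (H4,T2) ✓  (H4,T4) ✗  (H5,T4) ✓  (H6,T2) ✓
Counterexamples (restrictor pairs failing the scope): 4.

4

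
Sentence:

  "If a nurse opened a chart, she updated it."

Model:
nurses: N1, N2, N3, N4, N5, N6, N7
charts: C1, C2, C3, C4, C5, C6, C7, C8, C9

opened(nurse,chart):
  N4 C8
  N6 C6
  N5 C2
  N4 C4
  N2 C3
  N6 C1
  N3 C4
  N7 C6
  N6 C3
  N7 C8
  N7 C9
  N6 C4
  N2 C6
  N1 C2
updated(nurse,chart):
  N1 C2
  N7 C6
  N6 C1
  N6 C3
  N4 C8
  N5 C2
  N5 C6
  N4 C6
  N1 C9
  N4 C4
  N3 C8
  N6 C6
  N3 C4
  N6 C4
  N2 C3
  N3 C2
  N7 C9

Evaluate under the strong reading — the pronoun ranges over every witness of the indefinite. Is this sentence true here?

False

"it" takes "a chart" as antecedent — a donkey pronoun bound across the clause boundary.
Strong reading: for every (n,c) with opened(n,c), updated(n,c).
Restrictor pairs: (N1,C2) ✓  (N2,C3) ✓  (N2,C6) ✗  (N3,C4) ✓  (N4,C4) ✓  (N4,C8) ✓  (N5,C2) ✓  (N6,C1) ✓  (N6,C3) ✓  (N6,C4) ✓  (N6,C6) ✓  (N7,C6) ✓  (N7,C8) ✗  (N7,C9) ✓
Counterexample: (N2,C6) is in opened but fails the scope.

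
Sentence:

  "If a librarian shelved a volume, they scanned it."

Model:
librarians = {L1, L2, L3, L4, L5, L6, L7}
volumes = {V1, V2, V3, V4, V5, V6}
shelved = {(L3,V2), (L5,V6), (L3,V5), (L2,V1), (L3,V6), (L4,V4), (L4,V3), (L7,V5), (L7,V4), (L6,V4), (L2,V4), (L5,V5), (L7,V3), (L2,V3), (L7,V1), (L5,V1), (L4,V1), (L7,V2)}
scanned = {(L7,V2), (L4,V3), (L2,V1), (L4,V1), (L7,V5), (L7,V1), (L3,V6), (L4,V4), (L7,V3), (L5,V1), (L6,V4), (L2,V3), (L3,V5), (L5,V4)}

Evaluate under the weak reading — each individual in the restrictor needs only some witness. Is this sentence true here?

"it" takes "a volume" as antecedent — a donkey pronoun bound across the clause boundary.
Weak reading: every librarian l with some shelved-volume has at least one shelved-volume v such that scanned(l,v).
Per librarian: L2:✓  L3:✓  L4:✓  L5:✓  L6:✓  L7:✓
Every librarian in the restrictor has a witness.

True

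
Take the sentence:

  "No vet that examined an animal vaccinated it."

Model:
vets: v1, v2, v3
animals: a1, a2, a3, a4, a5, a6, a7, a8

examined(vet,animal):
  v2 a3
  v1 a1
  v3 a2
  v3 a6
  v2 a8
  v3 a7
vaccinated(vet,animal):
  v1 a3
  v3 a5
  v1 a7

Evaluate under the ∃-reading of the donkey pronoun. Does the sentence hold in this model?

True

"it" takes "an animal" as antecedent — a donkey pronoun bound across the clause boundary.
Truth condition: for no (v,a) with examined(v,a) does vaccinated(v,a) hold.
Restrictor pairs — does the scope hold? (v1,a1):fails  (v2,a3):fails  (v2,a8):fails  (v3,a2):fails  (v3,a6):fails  (v3,a7):fails
Scope holds for no restrictor pair, so the sentence is true.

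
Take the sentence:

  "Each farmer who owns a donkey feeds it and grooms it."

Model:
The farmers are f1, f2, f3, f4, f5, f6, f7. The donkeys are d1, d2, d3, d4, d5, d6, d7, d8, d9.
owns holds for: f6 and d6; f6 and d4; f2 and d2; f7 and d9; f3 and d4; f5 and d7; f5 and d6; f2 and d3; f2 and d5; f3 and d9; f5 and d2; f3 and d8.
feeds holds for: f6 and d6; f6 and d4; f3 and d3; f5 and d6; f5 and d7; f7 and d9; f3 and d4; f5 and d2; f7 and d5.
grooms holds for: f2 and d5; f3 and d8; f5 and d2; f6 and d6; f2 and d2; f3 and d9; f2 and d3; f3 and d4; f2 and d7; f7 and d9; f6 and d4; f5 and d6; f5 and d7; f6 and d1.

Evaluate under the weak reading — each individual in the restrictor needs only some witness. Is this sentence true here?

"it" takes "a donkey" as antecedent — a donkey pronoun bound across the clause boundary.
Weak reading: every farmer f with some owns-donkey has at least one owns-donkey d such that feeds(f,d) ∧ grooms(f,d).
Per farmer: f2:✗  f3:✓  f5:✓  f6:✓  f7:✓
f2 has no witness among its owns-donkeys.

False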